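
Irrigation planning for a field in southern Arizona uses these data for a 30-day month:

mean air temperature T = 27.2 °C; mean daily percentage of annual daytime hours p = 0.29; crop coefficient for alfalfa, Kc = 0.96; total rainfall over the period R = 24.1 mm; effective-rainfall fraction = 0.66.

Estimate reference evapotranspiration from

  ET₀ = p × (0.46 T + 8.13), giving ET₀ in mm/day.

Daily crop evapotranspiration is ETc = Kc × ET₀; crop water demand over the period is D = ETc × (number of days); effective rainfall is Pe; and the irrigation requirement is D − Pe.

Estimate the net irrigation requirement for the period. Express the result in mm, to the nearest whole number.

ET₀ = 0.29 × (0.46 × 27.2 + 8.13) = 0.29 × 20.642 = 5.9862 mm/d
ETc = Kc × ET₀ = 0.96 × 5.9862 = 5.7468 mm/d
Crop demand D = ETc × 30 d = 5.7468 × 30 = 172.404 mm
Pe = 0.66 × 24.1 = 15.906 mm
D − Pe = 172.404 − 15.906 = 156.498 mm

156 mm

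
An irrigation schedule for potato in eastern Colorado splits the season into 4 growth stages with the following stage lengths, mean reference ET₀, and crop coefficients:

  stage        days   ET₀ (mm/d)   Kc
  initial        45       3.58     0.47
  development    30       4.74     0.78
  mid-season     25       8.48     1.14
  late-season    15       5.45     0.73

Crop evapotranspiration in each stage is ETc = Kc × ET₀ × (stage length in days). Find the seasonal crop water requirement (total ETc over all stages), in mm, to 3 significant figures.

initial: 0.47 × 3.58 × 45 = 75.72 mm
development: 0.78 × 4.74 × 30 = 110.92 mm
mid-season: 1.14 × 8.48 × 25 = 241.68 mm
late-season: 0.73 × 5.45 × 15 = 59.68 mm
Seasonal total = 488.00 mm

488 mm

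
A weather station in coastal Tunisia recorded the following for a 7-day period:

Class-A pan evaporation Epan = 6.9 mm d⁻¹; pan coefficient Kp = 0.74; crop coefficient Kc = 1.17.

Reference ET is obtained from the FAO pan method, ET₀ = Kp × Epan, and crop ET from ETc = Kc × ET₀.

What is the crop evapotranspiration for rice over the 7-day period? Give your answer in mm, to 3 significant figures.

41.8 mm

ET₀ = 0.74 × 6.9 = 5.1060 mm/d
ETc = Kc × ET₀ = 1.17 × 5.1060 = 5.9740 mm/d
Over 7 days: 5.9740 × 7 = 41.818 mm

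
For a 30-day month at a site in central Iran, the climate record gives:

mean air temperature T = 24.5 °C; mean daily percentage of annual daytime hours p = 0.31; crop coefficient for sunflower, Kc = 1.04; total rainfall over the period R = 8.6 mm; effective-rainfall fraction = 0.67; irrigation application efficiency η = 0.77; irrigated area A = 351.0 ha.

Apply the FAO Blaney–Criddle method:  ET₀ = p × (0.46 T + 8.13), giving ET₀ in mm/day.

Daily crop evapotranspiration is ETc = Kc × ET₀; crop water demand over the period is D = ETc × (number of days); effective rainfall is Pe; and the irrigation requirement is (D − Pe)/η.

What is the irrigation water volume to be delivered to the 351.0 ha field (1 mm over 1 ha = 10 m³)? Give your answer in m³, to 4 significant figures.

ET₀ = 0.31 × (0.46 × 24.5 + 8.13) = 0.31 × 19.400 = 6.0140 mm/d
ETc = Kc × ET₀ = 1.04 × 6.0140 = 6.2546 mm/d
Crop demand D = ETc × 30 d = 6.2546 × 30 = 187.638 mm
Pe = 0.67 × 8.6 = 5.762 mm
D − Pe = 187.638 − 5.762 = 181.876 mm
Gross irrigation = 181.876 / 0.77 = 236.203 mm
Volume = 236.203 mm × 351.0 ha × 10 = 829072.5 m³

829100 m³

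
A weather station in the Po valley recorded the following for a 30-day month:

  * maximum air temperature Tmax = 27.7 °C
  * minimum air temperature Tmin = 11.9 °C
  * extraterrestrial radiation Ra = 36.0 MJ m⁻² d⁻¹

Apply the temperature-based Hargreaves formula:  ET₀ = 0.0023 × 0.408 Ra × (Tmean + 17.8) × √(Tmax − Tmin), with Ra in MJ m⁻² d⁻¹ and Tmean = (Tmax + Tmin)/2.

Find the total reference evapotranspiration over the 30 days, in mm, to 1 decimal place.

151.5 mm

Tmean = (27.7 + 11.9)/2 = 19.80 °C
0.408 Ra = 0.408 × 36.0 = 14.6880 mm/d equivalent
ET₀ = 0.0023 × 14.6880 × (19.80 + 17.8) × √15.8 = 0.0023 × 14.6880 × 37.60 × 3.9749 = 5.0490 mm/d
Over 30 days: 5.0490 × 30 = 151.470 mm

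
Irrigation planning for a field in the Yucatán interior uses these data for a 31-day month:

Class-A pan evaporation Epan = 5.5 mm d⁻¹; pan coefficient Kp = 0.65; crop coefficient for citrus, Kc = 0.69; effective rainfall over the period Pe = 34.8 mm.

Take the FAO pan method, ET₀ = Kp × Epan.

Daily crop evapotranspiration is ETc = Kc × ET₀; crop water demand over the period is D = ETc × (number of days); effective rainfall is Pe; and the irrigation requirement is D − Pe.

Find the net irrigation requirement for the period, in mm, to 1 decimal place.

41.7 mm

ET₀ = 0.65 × 5.5 = 3.5750 mm/d
ETc = Kc × ET₀ = 0.69 × 3.5750 = 2.4668 mm/d
Crop demand D = ETc × 31 d = 2.4668 × 31 = 76.471 mm
D − Pe = 76.471 − 34.8 = 41.671 mm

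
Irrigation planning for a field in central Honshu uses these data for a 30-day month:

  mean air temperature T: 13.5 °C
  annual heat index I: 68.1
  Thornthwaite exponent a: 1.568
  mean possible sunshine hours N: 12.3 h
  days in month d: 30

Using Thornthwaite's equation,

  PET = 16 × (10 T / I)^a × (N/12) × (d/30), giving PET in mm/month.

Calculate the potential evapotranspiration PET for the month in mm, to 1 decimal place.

10T/I = 10 × 13.5 / 68.1 = 1.9824
(10T/I)^a = 1.9824^1.568 = 2.9241
Uncorrected PET = 16 × 2.9241 = 46.786 mm
Correction = (N/12)(d/30) = (12.3/12)(30/30) = 1.0250
PET = 46.786 × 1.0250 = 47.956 mm/month

48.0 mm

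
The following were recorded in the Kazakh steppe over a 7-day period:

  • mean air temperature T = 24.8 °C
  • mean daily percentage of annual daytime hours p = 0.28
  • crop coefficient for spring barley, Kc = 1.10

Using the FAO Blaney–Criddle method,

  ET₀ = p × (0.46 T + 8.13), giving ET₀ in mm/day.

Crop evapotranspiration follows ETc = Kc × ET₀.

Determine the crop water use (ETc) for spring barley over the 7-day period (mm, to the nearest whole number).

42 mm

ET₀ = 0.28 × (0.46 × 24.8 + 8.13) = 0.28 × 19.538 = 5.4706 mm/d
ETc = Kc × ET₀ = 1.10 × 5.4706 = 6.0177 mm/d
Over 7 days: 6.0177 × 7 = 42.124 mm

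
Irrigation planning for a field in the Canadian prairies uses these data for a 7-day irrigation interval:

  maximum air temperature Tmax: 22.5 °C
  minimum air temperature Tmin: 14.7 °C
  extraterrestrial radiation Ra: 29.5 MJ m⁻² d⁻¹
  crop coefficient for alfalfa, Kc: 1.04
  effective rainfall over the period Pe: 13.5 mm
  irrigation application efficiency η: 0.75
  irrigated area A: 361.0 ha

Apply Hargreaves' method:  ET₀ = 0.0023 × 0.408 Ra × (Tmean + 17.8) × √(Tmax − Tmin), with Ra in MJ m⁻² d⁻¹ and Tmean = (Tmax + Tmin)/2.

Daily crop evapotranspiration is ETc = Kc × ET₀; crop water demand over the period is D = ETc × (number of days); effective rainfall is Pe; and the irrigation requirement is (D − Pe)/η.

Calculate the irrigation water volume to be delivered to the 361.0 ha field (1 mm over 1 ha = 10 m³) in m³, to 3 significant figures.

33600 m³

Tmean = (22.5 + 14.7)/2 = 18.60 °C
0.408 Ra = 0.408 × 29.5 = 12.0360 mm/d equivalent
ET₀ = 0.0023 × 12.0360 × (18.60 + 17.8) × √7.8 = 0.0023 × 12.0360 × 36.40 × 2.7928 = 2.8142 mm/d
ETc = Kc × ET₀ = 1.04 × 2.8142 = 2.9268 mm/d
Crop demand D = ETc × 7 d = 2.9268 × 7 = 20.488 mm
D − Pe = 20.488 − 13.5 = 6.988 mm
Gross irrigation = 6.988 / 0.75 = 9.317 mm
Volume = 9.317 mm × 361.0 ha × 10 = 33634.4 m³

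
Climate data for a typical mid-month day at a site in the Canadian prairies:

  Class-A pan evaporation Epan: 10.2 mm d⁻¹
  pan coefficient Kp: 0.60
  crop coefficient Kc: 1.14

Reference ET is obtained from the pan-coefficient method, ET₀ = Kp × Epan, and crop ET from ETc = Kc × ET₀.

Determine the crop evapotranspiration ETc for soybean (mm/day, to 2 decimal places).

ET₀ = 0.60 × 10.2 = 6.1200 mm/d
ETc = Kc × ET₀ = 1.14 × 6.1200 = 6.9768 mm/d

6.98 mm/day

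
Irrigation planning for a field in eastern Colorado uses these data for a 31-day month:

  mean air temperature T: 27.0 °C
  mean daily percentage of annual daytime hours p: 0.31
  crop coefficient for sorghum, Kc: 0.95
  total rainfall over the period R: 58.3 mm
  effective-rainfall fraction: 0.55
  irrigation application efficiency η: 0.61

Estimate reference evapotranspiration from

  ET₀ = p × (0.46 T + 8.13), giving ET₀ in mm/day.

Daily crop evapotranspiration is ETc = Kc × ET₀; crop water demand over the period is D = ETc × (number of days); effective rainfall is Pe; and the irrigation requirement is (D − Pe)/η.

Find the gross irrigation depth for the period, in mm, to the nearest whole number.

255 mm

ET₀ = 0.31 × (0.46 × 27.0 + 8.13) = 0.31 × 20.550 = 6.3705 mm/d
ETc = Kc × ET₀ = 0.95 × 6.3705 = 6.0520 mm/d
Crop demand D = ETc × 31 d = 6.0520 × 31 = 187.612 mm
Pe = 0.55 × 58.3 = 32.065 mm
D − Pe = 187.612 − 32.065 = 155.547 mm
Gross irrigation = 155.547 / 0.61 = 254.995 mm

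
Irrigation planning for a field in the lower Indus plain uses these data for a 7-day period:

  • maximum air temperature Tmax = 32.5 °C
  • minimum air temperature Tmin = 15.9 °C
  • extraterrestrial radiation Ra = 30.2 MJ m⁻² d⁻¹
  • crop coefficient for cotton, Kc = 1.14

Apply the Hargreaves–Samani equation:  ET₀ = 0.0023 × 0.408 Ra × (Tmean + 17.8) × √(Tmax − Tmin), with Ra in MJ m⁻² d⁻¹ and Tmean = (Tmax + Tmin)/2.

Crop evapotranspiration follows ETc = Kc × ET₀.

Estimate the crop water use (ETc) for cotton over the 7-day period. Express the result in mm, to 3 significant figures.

38.7 mm

Tmean = (32.5 + 15.9)/2 = 24.20 °C
0.408 Ra = 0.408 × 30.2 = 12.3216 mm/d equivalent
ET₀ = 0.0023 × 12.3216 × (24.20 + 17.8) × √16.6 = 0.0023 × 12.3216 × 42.00 × 4.0743 = 4.8495 mm/d
ETc = Kc × ET₀ = 1.14 × 4.8495 = 5.5284 mm/d
Over 7 days: 5.5284 × 7 = 38.699 mm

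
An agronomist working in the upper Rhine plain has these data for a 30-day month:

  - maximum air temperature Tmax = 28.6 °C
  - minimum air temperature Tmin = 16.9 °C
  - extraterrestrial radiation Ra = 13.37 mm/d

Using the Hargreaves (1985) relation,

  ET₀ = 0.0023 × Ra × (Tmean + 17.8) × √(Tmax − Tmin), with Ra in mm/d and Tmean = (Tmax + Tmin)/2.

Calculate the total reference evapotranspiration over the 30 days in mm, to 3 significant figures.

Tmean = (28.6 + 16.9)/2 = 22.75 °C
ET₀ = 0.0023 × 13.37 × (22.75 + 17.8) × √11.7 = 0.0023 × 13.37 × 40.55 × 3.4205 = 4.2652 mm/d
Over 30 days: 4.2652 × 30 = 127.956 mm

128 mm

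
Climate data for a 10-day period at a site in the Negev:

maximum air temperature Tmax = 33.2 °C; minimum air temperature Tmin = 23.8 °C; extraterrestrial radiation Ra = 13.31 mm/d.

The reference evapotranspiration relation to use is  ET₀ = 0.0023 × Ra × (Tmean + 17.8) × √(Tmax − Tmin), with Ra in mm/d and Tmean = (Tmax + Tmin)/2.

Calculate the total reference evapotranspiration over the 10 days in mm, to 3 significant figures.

Tmean = (33.2 + 23.8)/2 = 28.50 °C
ET₀ = 0.0023 × 13.31 × (28.50 + 17.8) × √9.4 = 0.0023 × 13.31 × 46.30 × 3.0659 = 4.3456 mm/d
Over 10 days: 4.3456 × 10 = 43.456 mm

43.5 mm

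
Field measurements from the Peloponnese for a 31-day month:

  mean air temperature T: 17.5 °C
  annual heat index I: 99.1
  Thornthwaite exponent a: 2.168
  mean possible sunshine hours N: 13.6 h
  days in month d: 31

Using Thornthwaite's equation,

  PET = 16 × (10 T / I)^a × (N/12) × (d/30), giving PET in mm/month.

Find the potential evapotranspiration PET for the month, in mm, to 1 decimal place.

10T/I = 10 × 17.5 / 99.1 = 1.7659
(10T/I)^a = 1.7659^2.168 = 3.4310
Uncorrected PET = 16 × 3.4310 = 54.896 mm
Correction = (N/12)(d/30) = (13.6/12)(31/30) = 1.1711
PET = 54.896 × 1.1711 = 64.289 mm/month

64.3 mm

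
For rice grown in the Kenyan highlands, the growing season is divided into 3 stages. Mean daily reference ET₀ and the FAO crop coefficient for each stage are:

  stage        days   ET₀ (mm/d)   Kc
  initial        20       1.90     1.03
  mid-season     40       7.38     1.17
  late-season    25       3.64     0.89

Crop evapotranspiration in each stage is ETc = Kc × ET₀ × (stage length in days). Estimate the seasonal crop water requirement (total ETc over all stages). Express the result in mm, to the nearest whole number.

466 mm

initial: 1.03 × 1.90 × 20 = 39.14 mm
mid-season: 1.17 × 7.38 × 40 = 345.38 mm
late-season: 0.89 × 3.64 × 25 = 80.99 mm
Seasonal total = 465.51 mm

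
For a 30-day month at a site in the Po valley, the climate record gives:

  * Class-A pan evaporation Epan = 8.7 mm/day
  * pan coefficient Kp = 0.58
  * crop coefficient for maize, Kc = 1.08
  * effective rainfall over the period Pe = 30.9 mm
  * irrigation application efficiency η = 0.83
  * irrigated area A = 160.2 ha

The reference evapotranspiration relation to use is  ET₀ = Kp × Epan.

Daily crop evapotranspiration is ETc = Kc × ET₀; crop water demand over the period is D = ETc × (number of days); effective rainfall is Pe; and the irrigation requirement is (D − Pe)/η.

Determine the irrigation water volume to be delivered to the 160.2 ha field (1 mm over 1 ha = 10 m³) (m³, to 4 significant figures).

ET₀ = 0.58 × 8.7 = 5.0460 mm/d
ETc = Kc × ET₀ = 1.08 × 5.0460 = 5.4497 mm/d
Crop demand D = ETc × 30 d = 5.4497 × 30 = 163.491 mm
D − Pe = 163.491 − 30.9 = 132.591 mm
Gross irrigation = 132.591 / 0.83 = 159.748 mm
Volume = 159.748 mm × 160.2 ha × 10 = 255916.3 m³

255900 m³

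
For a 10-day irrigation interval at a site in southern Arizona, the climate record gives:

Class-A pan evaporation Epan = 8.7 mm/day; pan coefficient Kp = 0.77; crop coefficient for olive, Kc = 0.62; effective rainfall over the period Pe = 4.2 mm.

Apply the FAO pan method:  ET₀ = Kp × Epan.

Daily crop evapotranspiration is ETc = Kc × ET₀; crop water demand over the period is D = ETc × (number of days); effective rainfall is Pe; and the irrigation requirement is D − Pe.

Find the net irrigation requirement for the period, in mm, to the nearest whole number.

37 mm

ET₀ = 0.77 × 8.7 = 6.6990 mm/d
ETc = Kc × ET₀ = 0.62 × 6.6990 = 4.1534 mm/d
Crop demand D = ETc × 10 d = 4.1534 × 10 = 41.534 mm
D − Pe = 41.534 − 4.2 = 37.334 mm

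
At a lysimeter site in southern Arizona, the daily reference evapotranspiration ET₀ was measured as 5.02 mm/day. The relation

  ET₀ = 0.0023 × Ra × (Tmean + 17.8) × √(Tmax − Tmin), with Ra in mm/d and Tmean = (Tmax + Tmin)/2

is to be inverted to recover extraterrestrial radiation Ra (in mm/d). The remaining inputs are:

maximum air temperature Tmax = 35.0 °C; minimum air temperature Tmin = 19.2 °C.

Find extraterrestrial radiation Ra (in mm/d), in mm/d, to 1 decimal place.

12.2 mm/d

Tmean = 27.10 °C; √ΔT = 3.9749
Ra = ET₀ / [0.0023 × (Tmean+17.8) × √ΔT] = 5.02 / (0.0023 × 44.90 × 3.9749) = 12.229 mm/d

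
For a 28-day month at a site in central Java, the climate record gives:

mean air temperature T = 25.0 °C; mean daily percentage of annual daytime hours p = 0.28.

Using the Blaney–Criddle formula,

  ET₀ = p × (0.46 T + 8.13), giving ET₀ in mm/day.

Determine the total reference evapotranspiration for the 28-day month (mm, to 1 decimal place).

153.9 mm

ET₀ = 0.28 × (0.46 × 25.0 + 8.13) = 0.28 × 19.630 = 5.4964 mm/d
Monthly total = 5.4964 × 28 = 153.899 mm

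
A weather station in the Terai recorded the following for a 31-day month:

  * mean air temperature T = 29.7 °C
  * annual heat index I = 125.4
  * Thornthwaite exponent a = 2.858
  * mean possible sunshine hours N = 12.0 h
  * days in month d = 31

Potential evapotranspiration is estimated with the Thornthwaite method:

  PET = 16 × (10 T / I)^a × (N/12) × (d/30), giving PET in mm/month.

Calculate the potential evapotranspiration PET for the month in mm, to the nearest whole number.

194 mm

10T/I = 10 × 29.7 / 125.4 = 2.3684
(10T/I)^a = 2.3684^2.858 = 11.7542
Uncorrected PET = 16 × 11.7542 = 188.067 mm
Correction = (N/12)(d/30) = (12.0/12)(31/30) = 1.0333
PET = 188.067 × 1.0333 = 194.330 mm/month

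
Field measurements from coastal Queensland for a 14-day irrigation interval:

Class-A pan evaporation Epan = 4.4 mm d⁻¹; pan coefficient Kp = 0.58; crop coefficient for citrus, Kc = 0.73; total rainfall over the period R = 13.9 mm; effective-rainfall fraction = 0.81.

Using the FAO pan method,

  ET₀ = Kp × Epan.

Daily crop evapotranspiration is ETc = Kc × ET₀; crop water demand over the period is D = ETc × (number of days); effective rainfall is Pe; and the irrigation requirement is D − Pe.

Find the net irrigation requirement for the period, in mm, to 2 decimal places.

14.82 mm

ET₀ = 0.58 × 4.4 = 2.5520 mm/d
ETc = Kc × ET₀ = 0.73 × 2.5520 = 1.8630 mm/d
Crop demand D = ETc × 14 d = 1.8630 × 14 = 26.082 mm
Pe = 0.81 × 13.9 = 11.259 mm
D − Pe = 26.082 − 11.259 = 14.823 mm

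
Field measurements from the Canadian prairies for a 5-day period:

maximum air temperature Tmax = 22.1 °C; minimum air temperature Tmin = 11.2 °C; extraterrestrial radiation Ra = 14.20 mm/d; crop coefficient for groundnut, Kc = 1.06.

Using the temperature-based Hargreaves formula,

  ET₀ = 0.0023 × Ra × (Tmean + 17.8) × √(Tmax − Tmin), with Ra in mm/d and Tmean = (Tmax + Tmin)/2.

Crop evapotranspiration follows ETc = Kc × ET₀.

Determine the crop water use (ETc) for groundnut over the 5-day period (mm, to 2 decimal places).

Tmean = (22.1 + 11.2)/2 = 16.65 °C
ET₀ = 0.0023 × 14.20 × (16.65 + 17.8) × √10.9 = 0.0023 × 14.20 × 34.45 × 3.3015 = 3.7146 mm/d
ETc = Kc × ET₀ = 1.06 × 3.7146 = 3.9375 mm/d
Over 5 days: 3.9375 × 5 = 19.688 mm

19.69 mm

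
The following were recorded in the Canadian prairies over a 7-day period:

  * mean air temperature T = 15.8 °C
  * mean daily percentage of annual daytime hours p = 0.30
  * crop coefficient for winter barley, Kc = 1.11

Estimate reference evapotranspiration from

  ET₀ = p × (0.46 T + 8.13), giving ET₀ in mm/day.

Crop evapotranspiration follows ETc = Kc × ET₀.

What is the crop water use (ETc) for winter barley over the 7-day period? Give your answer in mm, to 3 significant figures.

35.9 mm

ET₀ = 0.30 × (0.46 × 15.8 + 8.13) = 0.30 × 15.398 = 4.6194 mm/d
ETc = Kc × ET₀ = 1.11 × 4.6194 = 5.1275 mm/d
Over 7 days: 5.1275 × 7 = 35.893 mm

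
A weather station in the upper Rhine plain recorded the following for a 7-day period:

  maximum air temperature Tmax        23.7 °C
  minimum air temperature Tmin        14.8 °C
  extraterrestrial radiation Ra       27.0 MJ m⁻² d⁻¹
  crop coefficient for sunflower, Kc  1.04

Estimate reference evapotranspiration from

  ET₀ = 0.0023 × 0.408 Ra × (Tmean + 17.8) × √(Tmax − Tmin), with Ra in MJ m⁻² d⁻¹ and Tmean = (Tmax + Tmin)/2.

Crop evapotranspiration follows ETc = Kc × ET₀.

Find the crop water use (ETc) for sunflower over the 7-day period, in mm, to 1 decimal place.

20.4 mm

Tmean = (23.7 + 14.8)/2 = 19.25 °C
0.408 Ra = 0.408 × 27.0 = 11.0160 mm/d equivalent
ET₀ = 0.0023 × 11.0160 × (19.25 + 17.8) × √8.9 = 0.0023 × 11.0160 × 37.05 × 2.9833 = 2.8005 mm/d
ETc = Kc × ET₀ = 1.04 × 2.8005 = 2.9125 mm/d
Over 7 days: 2.9125 × 7 = 20.388 mm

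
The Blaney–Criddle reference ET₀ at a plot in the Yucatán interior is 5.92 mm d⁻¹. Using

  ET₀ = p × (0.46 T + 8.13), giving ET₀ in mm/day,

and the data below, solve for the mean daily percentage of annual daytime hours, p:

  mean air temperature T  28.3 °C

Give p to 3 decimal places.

p = ET₀ / (0.46 T + 8.13) = 5.92 / (0.46 × 28.3 + 8.13) = 5.92 / 21.148 = 0.2799

0.280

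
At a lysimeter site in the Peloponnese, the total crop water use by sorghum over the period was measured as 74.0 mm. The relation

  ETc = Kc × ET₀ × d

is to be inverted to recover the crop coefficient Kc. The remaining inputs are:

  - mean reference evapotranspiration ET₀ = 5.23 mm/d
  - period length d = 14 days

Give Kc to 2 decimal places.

ETc = Kc × ET₀ × d  ⇒  Kc = ETc / (ET₀ × d)
Kc = 74.0 / (5.23 × 14) = 74.0 / 73.22 = 1.0107

1.01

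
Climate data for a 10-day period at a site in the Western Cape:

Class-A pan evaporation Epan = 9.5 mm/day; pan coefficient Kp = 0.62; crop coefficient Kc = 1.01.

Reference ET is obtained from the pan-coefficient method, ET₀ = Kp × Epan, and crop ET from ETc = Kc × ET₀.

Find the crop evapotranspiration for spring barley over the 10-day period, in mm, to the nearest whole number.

59 mm

ET₀ = 0.62 × 9.5 = 5.8900 mm/d
ETc = Kc × ET₀ = 1.01 × 5.8900 = 5.9489 mm/d
Over 10 days: 5.9489 × 10 = 59.489 mm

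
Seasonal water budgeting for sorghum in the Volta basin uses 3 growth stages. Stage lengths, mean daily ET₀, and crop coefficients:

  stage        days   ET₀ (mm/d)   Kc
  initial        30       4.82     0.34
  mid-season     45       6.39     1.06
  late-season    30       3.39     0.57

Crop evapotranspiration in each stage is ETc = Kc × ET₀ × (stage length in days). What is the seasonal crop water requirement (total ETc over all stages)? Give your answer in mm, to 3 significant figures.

initial: 0.34 × 4.82 × 30 = 49.16 mm
mid-season: 1.06 × 6.39 × 45 = 304.80 mm
late-season: 0.57 × 3.39 × 30 = 57.97 mm
Seasonal total = 411.93 mm

412 mm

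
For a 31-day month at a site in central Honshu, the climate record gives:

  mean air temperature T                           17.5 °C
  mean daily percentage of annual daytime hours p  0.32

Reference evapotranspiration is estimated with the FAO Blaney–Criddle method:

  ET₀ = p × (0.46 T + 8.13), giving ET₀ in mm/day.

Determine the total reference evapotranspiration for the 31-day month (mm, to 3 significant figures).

ET₀ = 0.32 × (0.46 × 17.5 + 8.13) = 0.32 × 16.180 = 5.1776 mm/d
Monthly total = 5.1776 × 31 = 160.506 mm

161 mm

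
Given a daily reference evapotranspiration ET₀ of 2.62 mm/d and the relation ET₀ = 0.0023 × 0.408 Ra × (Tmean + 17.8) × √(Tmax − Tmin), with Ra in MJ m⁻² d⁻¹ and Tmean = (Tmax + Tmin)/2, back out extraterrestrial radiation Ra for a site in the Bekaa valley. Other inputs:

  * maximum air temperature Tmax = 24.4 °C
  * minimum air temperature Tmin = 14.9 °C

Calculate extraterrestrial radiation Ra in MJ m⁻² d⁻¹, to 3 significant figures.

24.2 MJ m⁻² d⁻¹

Tmean = (24.4+14.9)/2 = 19.65 °C; ΔT = 9.5
Ra = ET₀ / [0.0023 × 0.408 × (Tmean+17.8) × √ΔT]
   = 2.62 / (0.0023 × 0.408 × 37.45 × 3.0822) = 24.188 MJ m⁻² d⁻¹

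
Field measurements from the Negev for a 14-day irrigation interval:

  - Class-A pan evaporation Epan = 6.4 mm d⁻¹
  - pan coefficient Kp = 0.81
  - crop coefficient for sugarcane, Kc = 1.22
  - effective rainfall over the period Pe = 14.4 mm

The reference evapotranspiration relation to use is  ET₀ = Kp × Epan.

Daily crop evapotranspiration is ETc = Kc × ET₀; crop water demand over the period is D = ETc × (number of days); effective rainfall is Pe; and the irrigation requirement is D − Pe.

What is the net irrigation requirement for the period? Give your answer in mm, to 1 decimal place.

ET₀ = 0.81 × 6.4 = 5.1840 mm/d
ETc = Kc × ET₀ = 1.22 × 5.1840 = 6.3245 mm/d
Crop demand D = ETc × 14 d = 6.3245 × 14 = 88.543 mm
D − Pe = 88.543 − 14.4 = 74.143 mm

74.1 mm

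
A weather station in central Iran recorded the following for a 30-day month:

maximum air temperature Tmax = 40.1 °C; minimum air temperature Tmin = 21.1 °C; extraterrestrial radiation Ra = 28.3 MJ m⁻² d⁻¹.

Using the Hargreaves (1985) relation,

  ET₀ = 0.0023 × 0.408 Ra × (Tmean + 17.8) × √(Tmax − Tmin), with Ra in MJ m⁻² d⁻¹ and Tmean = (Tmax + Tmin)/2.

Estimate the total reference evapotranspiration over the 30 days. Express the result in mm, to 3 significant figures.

168 mm

Tmean = (40.1 + 21.1)/2 = 30.60 °C
0.408 Ra = 0.408 × 28.3 = 11.5464 mm/d equivalent
ET₀ = 0.0023 × 11.5464 × (30.60 + 17.8) × √19.0 = 0.0023 × 11.5464 × 48.40 × 4.3589 = 5.6027 mm/d
Over 30 days: 5.6027 × 30 = 168.081 mm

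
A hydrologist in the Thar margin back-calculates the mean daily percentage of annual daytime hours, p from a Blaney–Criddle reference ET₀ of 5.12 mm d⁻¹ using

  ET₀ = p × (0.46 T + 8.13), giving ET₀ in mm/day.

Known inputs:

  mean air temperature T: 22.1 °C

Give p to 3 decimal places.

0.280

p = ET₀ / (0.46 T + 8.13) = 5.12 / (0.46 × 22.1 + 8.13) = 5.12 / 18.296 = 0.2798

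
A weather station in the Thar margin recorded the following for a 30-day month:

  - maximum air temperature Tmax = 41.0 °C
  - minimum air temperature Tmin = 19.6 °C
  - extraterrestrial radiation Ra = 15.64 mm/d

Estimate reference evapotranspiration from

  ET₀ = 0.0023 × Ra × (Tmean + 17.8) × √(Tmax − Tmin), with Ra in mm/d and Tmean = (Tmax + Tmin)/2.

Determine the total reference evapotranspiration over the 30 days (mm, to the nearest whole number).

240 mm

Tmean = (41.0 + 19.6)/2 = 30.30 °C
ET₀ = 0.0023 × 15.64 × (30.30 + 17.8) × √21.4 = 0.0023 × 15.64 × 48.10 × 4.6260 = 8.0042 mm/d
Over 30 days: 8.0042 × 30 = 240.126 mm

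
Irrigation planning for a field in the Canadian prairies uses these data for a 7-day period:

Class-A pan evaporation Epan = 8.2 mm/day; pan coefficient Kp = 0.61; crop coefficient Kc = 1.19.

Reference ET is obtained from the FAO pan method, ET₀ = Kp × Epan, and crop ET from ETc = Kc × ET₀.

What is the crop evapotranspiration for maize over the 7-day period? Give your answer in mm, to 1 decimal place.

ET₀ = 0.61 × 8.2 = 5.0020 mm/d
ETc = Kc × ET₀ = 1.19 × 5.0020 = 5.9524 mm/d
Over 7 days: 5.9524 × 7 = 41.667 mm

41.7 mm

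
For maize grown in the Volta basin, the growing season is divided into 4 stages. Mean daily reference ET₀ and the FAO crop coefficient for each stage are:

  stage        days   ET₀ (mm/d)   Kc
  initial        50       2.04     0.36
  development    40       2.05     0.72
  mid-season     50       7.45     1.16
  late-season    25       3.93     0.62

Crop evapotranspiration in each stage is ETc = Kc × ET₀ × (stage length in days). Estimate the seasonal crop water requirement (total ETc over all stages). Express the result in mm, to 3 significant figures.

589 mm

initial: 0.36 × 2.04 × 50 = 36.72 mm
development: 0.72 × 2.05 × 40 = 59.04 mm
mid-season: 1.16 × 7.45 × 50 = 432.10 mm
late-season: 0.62 × 3.93 × 25 = 60.92 mm
Seasonal total = 588.78 mm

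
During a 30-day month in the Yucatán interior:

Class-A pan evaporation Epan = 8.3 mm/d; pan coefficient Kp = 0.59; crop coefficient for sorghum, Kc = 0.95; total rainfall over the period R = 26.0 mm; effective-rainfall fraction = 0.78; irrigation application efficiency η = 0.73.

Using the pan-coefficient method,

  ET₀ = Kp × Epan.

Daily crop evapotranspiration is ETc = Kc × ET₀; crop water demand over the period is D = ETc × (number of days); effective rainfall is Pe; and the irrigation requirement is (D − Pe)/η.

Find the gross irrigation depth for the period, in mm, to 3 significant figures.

ET₀ = 0.59 × 8.3 = 4.8970 mm/d
ETc = Kc × ET₀ = 0.95 × 4.8970 = 4.6522 mm/d
Crop demand D = ETc × 30 d = 4.6522 × 30 = 139.566 mm
Pe = 0.78 × 26.0 = 20.280 mm
D − Pe = 139.566 − 20.280 = 119.286 mm
Gross irrigation = 119.286 / 0.73 = 163.405 mm

163 mm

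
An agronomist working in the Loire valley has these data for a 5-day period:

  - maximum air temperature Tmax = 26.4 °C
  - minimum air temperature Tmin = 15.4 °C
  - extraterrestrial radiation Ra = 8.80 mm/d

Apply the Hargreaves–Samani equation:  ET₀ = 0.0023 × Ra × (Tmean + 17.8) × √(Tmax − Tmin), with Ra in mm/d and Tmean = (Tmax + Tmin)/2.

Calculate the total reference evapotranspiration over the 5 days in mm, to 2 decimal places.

12.99 mm

Tmean = (26.4 + 15.4)/2 = 20.90 °C
ET₀ = 0.0023 × 8.80 × (20.90 + 17.8) × √11.0 = 0.0023 × 8.80 × 38.70 × 3.3166 = 2.5979 mm/d
Over 5 days: 2.5979 × 5 = 12.990 mm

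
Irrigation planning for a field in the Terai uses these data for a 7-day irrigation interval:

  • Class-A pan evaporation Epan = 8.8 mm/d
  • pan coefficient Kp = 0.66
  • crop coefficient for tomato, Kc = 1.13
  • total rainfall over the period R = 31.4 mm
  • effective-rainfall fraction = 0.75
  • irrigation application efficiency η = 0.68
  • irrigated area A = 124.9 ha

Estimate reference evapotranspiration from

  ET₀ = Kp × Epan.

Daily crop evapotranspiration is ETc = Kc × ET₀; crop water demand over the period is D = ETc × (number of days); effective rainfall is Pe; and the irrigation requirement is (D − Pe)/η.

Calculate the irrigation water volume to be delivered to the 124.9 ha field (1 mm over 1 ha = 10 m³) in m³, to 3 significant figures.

ET₀ = 0.66 × 8.8 = 5.8080 mm/d
ETc = Kc × ET₀ = 1.13 × 5.8080 = 6.5630 mm/d
Crop demand D = ETc × 7 d = 6.5630 × 7 = 45.941 mm
Pe = 0.75 × 31.4 = 23.550 mm
D − Pe = 45.941 − 23.550 = 22.391 mm
Gross irrigation = 22.391 / 0.68 = 32.928 mm
Volume = 32.928 mm × 124.9 ha × 10 = 41127.1 m³

41100 m³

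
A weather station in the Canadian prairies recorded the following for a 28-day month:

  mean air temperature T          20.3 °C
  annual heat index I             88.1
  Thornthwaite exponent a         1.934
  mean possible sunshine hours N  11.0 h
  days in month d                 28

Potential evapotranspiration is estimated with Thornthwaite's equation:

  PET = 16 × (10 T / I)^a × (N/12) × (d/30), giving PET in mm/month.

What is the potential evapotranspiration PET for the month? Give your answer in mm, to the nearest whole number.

10T/I = 10 × 20.3 / 88.1 = 2.3042
(10T/I)^a = 2.3042^1.934 = 5.0247
Uncorrected PET = 16 × 5.0247 = 80.395 mm
Correction = (N/12)(d/30) = (11.0/12)(28/30) = 0.8556
PET = 80.395 × 0.8556 = 68.786 mm/month

69 mm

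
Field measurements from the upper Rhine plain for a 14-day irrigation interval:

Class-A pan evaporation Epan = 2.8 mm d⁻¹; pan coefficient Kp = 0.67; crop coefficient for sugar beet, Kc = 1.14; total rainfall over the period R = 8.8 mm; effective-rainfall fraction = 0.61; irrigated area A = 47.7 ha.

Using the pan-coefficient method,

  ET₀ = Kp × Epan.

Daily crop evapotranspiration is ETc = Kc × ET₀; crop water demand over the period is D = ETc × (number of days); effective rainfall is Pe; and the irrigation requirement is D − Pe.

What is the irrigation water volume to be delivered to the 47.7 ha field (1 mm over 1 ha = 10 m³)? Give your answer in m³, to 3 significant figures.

11700 m³

ET₀ = 0.67 × 2.8 = 1.8760 mm/d
ETc = Kc × ET₀ = 1.14 × 1.8760 = 2.1386 mm/d
Crop demand D = ETc × 14 d = 2.1386 × 14 = 29.940 mm
Pe = 0.61 × 8.8 = 5.368 mm
D − Pe = 29.940 − 5.368 = 24.572 mm
Volume = 24.572 mm × 47.7 ha × 10 = 11720.8 m³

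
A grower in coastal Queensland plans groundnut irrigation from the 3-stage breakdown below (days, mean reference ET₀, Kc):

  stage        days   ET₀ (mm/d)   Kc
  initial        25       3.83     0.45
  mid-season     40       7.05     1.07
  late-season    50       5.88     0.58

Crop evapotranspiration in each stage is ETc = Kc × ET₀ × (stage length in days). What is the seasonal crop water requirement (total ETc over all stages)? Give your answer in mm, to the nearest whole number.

515 mm

initial: 0.45 × 3.83 × 25 = 43.09 mm
mid-season: 1.07 × 7.05 × 40 = 301.74 mm
late-season: 0.58 × 5.88 × 50 = 170.52 mm
Seasonal total = 515.35 mm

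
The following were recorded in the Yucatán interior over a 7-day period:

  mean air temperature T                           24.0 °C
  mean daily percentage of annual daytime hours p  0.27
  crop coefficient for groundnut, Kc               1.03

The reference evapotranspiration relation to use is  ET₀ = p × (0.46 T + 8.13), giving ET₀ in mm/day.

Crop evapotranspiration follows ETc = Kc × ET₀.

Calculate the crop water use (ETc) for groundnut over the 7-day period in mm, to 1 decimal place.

37.3 mm

ET₀ = 0.27 × (0.46 × 24.0 + 8.13) = 0.27 × 19.170 = 5.1759 mm/d
ETc = Kc × ET₀ = 1.03 × 5.1759 = 5.3312 mm/d
Over 7 days: 5.3312 × 7 = 37.318 mm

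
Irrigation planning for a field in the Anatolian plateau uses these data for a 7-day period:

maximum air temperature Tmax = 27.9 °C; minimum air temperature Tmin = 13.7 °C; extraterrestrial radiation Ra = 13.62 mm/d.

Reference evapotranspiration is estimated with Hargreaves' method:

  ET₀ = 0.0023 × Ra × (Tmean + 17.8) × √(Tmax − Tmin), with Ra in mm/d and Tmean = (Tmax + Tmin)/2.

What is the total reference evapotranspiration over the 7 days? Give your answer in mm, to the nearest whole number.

32 mm

Tmean = (27.9 + 13.7)/2 = 20.80 °C
ET₀ = 0.0023 × 13.62 × (20.80 + 17.8) × √14.2 = 0.0023 × 13.62 × 38.60 × 3.7683 = 4.5566 mm/d
Over 7 days: 4.5566 × 7 = 31.896 mm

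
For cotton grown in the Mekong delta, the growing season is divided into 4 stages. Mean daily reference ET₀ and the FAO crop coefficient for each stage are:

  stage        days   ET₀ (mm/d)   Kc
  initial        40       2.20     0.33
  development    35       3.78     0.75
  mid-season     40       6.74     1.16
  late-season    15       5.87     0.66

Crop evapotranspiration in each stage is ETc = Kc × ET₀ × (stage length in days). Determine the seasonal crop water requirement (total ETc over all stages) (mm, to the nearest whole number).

499 mm

initial: 0.33 × 2.20 × 40 = 29.04 mm
development: 0.75 × 3.78 × 35 = 99.23 mm
mid-season: 1.16 × 6.74 × 40 = 312.74 mm
late-season: 0.66 × 5.87 × 15 = 58.11 mm
Seasonal total = 499.12 mm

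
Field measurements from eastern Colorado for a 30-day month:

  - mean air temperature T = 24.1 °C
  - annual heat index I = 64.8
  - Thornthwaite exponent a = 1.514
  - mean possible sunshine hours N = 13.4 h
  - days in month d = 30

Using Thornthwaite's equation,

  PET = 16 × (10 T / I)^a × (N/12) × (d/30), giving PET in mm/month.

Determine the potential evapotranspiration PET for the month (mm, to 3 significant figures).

10T/I = 10 × 24.1 / 64.8 = 3.7191
(10T/I)^a = 3.7191^1.514 = 7.3054
Uncorrected PET = 16 × 7.3054 = 116.886 mm
Correction = (N/12)(d/30) = (13.4/12)(30/30) = 1.1167
PET = 116.886 × 1.1167 = 130.527 mm/month

131 mm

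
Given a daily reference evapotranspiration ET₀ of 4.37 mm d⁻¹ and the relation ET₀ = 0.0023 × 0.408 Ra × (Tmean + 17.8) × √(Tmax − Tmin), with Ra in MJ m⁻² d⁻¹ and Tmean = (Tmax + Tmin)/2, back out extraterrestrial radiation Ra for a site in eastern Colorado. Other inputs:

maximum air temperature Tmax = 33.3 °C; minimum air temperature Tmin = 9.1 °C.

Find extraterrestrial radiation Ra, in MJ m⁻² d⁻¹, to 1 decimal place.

Tmean = (33.3+9.1)/2 = 21.20 °C; ΔT = 24.2
Ra = ET₀ / [0.0023 × 0.408 × (Tmean+17.8) × √ΔT]
   = 4.37 / (0.0023 × 0.408 × 39.00 × 4.9193) = 24.273 MJ m⁻² d⁻¹

24.3 MJ m⁻² d⁻¹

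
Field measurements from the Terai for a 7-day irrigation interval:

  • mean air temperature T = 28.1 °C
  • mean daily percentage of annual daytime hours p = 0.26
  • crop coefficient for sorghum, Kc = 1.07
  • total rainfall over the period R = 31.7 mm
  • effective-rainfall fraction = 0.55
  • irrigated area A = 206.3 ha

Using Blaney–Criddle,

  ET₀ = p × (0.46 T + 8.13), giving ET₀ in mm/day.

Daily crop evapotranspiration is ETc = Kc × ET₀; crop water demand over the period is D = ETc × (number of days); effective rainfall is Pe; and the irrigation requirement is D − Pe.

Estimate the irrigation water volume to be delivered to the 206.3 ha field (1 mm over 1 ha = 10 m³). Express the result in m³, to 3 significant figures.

ET₀ = 0.26 × (0.46 × 28.1 + 8.13) = 0.26 × 21.056 = 5.4746 mm/d
ETc = Kc × ET₀ = 1.07 × 5.4746 = 5.8578 mm/d
Crop demand D = ETc × 7 d = 5.8578 × 7 = 41.005 mm
Pe = 0.55 × 31.7 = 17.435 mm
D − Pe = 41.005 − 17.435 = 23.570 mm
Volume = 23.570 mm × 206.3 ha × 10 = 48624.9 m³

48600 m³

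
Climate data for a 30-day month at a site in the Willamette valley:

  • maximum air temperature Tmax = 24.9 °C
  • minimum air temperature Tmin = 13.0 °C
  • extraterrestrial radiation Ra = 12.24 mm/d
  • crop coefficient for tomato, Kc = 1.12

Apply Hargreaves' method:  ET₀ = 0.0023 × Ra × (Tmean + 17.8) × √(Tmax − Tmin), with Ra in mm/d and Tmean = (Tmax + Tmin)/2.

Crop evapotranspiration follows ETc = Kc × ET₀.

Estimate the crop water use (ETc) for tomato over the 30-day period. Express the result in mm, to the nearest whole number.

Tmean = (24.9 + 13.0)/2 = 18.95 °C
ET₀ = 0.0023 × 12.24 × (18.95 + 17.8) × √11.9 = 0.0023 × 12.24 × 36.75 × 3.4496 = 3.5689 mm/d
ETc = Kc × ET₀ = 1.12 × 3.5689 = 3.9972 mm/d
Over 30 days: 3.9972 × 30 = 119.916 mm

120 mm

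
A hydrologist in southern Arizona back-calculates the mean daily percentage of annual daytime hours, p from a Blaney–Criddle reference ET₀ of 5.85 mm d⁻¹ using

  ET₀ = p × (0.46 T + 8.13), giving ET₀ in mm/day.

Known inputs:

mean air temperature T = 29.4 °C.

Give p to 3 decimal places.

p = ET₀ / (0.46 T + 8.13) = 5.85 / (0.46 × 29.4 + 8.13) = 5.85 / 21.654 = 0.2702

0.270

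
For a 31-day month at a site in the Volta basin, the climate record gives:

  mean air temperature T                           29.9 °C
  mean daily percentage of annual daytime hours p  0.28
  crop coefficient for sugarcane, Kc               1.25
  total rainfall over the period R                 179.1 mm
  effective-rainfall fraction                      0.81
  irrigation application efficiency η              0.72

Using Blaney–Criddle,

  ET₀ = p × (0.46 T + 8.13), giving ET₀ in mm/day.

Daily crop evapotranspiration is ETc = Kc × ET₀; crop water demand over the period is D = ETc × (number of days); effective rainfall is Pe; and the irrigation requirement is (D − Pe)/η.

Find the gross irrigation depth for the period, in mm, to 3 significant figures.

ET₀ = 0.28 × (0.46 × 29.9 + 8.13) = 0.28 × 21.884 = 6.1275 mm/d
ETc = Kc × ET₀ = 1.25 × 6.1275 = 7.6594 mm/d
Crop demand D = ETc × 31 d = 7.6594 × 31 = 237.441 mm
Pe = 0.81 × 179.1 = 145.071 mm
D − Pe = 237.441 − 145.071 = 92.370 mm
Gross irrigation = 92.370 / 0.72 = 128.292 mm

128 mm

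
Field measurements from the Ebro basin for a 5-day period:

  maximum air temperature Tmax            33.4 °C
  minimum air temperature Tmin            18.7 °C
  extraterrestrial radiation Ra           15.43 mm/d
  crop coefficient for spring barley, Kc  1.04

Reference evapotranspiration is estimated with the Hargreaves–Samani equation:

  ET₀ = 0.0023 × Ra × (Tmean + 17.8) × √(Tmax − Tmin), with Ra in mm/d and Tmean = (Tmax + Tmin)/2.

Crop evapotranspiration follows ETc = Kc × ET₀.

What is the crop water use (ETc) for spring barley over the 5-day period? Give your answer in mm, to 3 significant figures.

31.0 mm

Tmean = (33.4 + 18.7)/2 = 26.05 °C
ET₀ = 0.0023 × 15.43 × (26.05 + 17.8) × √14.7 = 0.0023 × 15.43 × 43.85 × 3.8341 = 5.9666 mm/d
ETc = Kc × ET₀ = 1.04 × 5.9666 = 6.2053 mm/d
Over 5 days: 6.2053 × 5 = 31.027 mm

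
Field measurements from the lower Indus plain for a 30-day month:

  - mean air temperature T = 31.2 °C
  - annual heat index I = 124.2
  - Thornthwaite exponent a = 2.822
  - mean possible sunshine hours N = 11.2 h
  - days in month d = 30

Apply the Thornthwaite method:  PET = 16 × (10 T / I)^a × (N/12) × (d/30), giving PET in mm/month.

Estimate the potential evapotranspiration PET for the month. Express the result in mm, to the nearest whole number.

10T/I = 10 × 31.2 / 124.2 = 2.5121
(10T/I)^a = 2.5121^2.822 = 13.4556
Uncorrected PET = 16 × 13.4556 = 215.290 mm
Correction = (N/12)(d/30) = (11.2/12)(30/30) = 0.9333
PET = 215.290 × 0.9333 = 200.930 mm/month

201 mm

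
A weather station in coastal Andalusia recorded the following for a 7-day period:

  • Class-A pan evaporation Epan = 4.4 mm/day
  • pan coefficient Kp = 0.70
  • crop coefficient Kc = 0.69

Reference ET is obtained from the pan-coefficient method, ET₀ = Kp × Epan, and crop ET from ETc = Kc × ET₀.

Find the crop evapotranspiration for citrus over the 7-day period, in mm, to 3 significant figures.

14.9 mm

ET₀ = 0.70 × 4.4 = 3.0800 mm/d
ETc = Kc × ET₀ = 0.69 × 3.0800 = 2.1252 mm/d
Over 7 days: 2.1252 × 7 = 14.876 mm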